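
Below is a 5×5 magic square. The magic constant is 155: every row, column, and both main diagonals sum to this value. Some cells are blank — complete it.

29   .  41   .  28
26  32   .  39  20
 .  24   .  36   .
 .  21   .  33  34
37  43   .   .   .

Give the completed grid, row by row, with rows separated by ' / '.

Using row 2: 26 + 32 + 39 + 20 + ? → (2,3) = 155 − 117 = 38.
Column 2: 32 + 24 + 21 + 43 + ? = 155, so (1,2) = 35.
Anti-diagonal: 28 + 39 + 21 + 37 + ? = 155, so (3,3) = 30.
Using row 1: 29 + 35 + 41 + 28 + ? → (1,4) = 155 − 133 = 22.
Column 4 needs 155; the known cells sum to 130, so (5,4) = 25.
Using main diagonal: 29 + 32 + 30 + 33 + ? → (5,5) = 155 − 124 = 31.
From row 5, 155 − (37 + 43 + 25 + 31) gives (5,3) = 19.
Column 3 must total 155; the given cells sum to 128, so (4,3) = 27.
Column 5 needs 155; the known cells sum to 113, so (3,5) = 42.
Row 3: 24 + 30 + 36 + 42 + ? = 155, so (3,1) = 23.
From row 4, 155 − (21 + 27 + 33 + 34) gives (4,1) = 40.

29 35 41 22 28 / 26 32 38 39 20 / 23 24 30 36 42 / 40 21 27 33 34 / 37 43 19 25 31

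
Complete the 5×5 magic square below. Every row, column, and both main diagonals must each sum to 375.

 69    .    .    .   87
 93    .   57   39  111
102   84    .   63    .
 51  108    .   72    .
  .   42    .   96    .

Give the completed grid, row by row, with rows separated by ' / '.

The remaining cell in row 2 is (2,2) = 375 − 300 = 75.
Column 1: 69 + 93 + 102 + 51 + ? = 375, so (5,1) = 60.
From column 2, 375 − (75 + 84 + 108 + 42) gives (1,2) = 66.
Column 4 needs 375; the known cells sum to 270, so (1,4) = 105.
From anti-diagonal, 375 − (87 + 39 + 108 + 60) gives (3,3) = 81.
The remaining cell in row 1 is (1,3) = 375 − 327 = 48.
The remaining cell in row 3 is (3,5) = 375 − 330 = 45.
Using main diagonal: 69 + 75 + 81 + 72 + ? → (5,5) = 375 − 297 = 78.
Using row 5: 60 + 42 + 96 + 78 + ? → (5,3) = 375 − 276 = 99.
Using column 3: 48 + 57 + 81 + 99 + ? → (4,3) = 375 − 285 = 90.
Column 5 must total 375; the given cells sum to 321, so (4,5) = 54.

69 66 48 105 87 / 93 75 57 39 111 / 102 84 81 63 45 / 51 108 90 72 54 / 60 42 99 96 78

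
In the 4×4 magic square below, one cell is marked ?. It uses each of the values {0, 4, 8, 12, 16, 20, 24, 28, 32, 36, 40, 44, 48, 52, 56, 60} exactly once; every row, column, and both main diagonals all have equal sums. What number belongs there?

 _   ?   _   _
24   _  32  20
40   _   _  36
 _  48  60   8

0

The 16 entries sum to 480, so each line sums to 480/4 = 120.
The remaining cell in row 2 is (2,2) = 120 − 76 = 44.
From row 4, 120 − (48 + 60 + 8) gives (4,1) = 4.
Using column 1: 24 + 40 + 4 + ? → (1,1) = 120 − 68 = 52.
The remaining cell in column 4 is (1,4) = 120 − 64 = 56.
Using main diagonal: 52 + 44 + 8 + ? → (3,3) = 120 − 104 = 16.
Anti-diagonal must total 120; the given cells sum to 92, so (3,2) = 28.
The remaining cell in column 2 is (1,2) = 120 − 120 = 0.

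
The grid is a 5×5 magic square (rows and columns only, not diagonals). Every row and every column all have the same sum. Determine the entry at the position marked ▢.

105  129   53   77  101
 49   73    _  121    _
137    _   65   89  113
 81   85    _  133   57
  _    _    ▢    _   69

141

Row 1 is complete and sums to 465; that is the magic constant.
From row 3, 465 − (137 + 65 + 89 + 113) gives (3,2) = 61.
The remaining cell in row 4 is (4,3) = 465 − 356 = 109.
Column 1 must total 465; the given cells sum to 372, so (5,1) = 93.
Column 2 needs 465; the known cells sum to 348, so (5,2) = 117.
Column 4 must total 465; the given cells sum to 420, so (5,4) = 45.
Column 5 must total 465; the given cells sum to 340, so (2,5) = 125.
From row 2, 465 − (49 + 73 + 121 + 125) gives (2,3) = 97.
Using row 5: 93 + 117 + 45 + 69 + ? → (5,3) = 465 − 324 = 141.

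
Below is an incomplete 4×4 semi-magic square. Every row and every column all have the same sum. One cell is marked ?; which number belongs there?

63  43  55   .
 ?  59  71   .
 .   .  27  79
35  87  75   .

47

Column 3 is complete and sums to 228; that is the magic constant.
Row 1: 63 + 43 + 55 + ? = 228, so (1,4) = 67.
Row 4: 35 + 87 + 75 + ? = 228, so (4,4) = 31.
Column 2 needs 228; the known cells sum to 189, so (3,2) = 39.
The remaining cell in column 4 is (2,4) = 228 − 177 = 51.
Row 2: 59 + 71 + 51 + ? = 228, so (2,1) = 47.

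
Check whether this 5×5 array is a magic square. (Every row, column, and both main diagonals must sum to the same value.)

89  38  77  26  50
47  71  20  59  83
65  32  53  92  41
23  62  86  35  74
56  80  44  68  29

Row 1: 89 + 38 + 77 + 26 + 50 = 280.
Row 2: 47 + 71 + 20 + 59 + 83 = 280.
Row 3: 65 + 32 + 53 + 92 + 41 = 283.
Row 4: 23 + 62 + 86 + 35 + 74 = 280.
Row 5: 56 + 80 + 44 + 68 + 29 = 277.
Column 1: 89 + 47 + 65 + 23 + 56 = 280.
Column 2: 38 + 71 + 32 + 62 + 80 = 283.
Column 3: 77 + 20 + 53 + 86 + 44 = 280.
Column 4: 26 + 59 + 92 + 35 + 68 = 280.
Column 5: 50 + 83 + 41 + 74 + 29 = 277.
Main diagonal: 89 + 71 + 53 + 35 + 29 = 277.
Anti-diagonal: 50 + 59 + 53 + 62 + 56 = 280.

No — row 3 sums to 283 but row 1 sums to 280.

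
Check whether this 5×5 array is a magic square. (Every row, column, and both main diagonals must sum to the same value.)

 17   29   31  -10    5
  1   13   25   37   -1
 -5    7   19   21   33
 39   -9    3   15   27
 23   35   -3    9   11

Row 1: 17 + 29 + 31 + (-10) + 5 = 72.
Row 2: 1 + 13 + 25 + 37 + (-1) = 75.
Row 3: -5 + 7 + 19 + 21 + 33 = 75.
Row 4: 39 + (-9) + 3 + 15 + 27 = 75.
Row 5: 23 + 35 + (-3) + 9 + 11 = 75.
Column 1: 17 + 1 + (-5) + 39 + 23 = 75.
Column 2: 29 + 13 + 7 + (-9) + 35 = 75.
Column 3: 31 + 25 + 19 + 3 + (-3) = 75.
Column 4: -10 + 37 + 21 + 15 + 9 = 72.
Column 5: 5 + (-1) + 33 + 27 + 11 = 75.
Main diagonal: 17 + 13 + 19 + 15 + 11 = 75.
Anti-diagonal: 5 + 37 + 19 + (-9) + 23 = 75.

No — row 1 sums to 72 but row 5 sums to 75.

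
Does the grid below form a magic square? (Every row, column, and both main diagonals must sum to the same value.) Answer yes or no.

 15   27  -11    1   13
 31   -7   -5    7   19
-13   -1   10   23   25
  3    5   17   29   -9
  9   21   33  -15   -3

Row 1: 15 + 27 + (-11) + 1 + 13 = 45.
Row 2: 31 + (-7) + (-5) + 7 + 19 = 45.
Row 3: -13 + (-1) + 10 + 23 + 25 = 44.
Row 4: 3 + 5 + 17 + 29 + (-9) = 45.
Row 5: 9 + 21 + 33 + (-15) + (-3) = 45.
Column 1: 15 + 31 + (-13) + 3 + 9 = 45.
Column 2: 27 + (-7) + (-1) + 5 + 21 = 45.
Column 3: -11 + (-5) + 10 + 17 + 33 = 44.
Column 4: 1 + 7 + 23 + 29 + (-15) = 45.
Column 5: 13 + 19 + 25 + (-9) + (-3) = 45.
Main diagonal: 15 + (-7) + 10 + 29 + (-3) = 44.
Anti-diagonal: 13 + 7 + 10 + 5 + 9 = 44.

No — main diagonal sums to 44 but column 5 sums to 45.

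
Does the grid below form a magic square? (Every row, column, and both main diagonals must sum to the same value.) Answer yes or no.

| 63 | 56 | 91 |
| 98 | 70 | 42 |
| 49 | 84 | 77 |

Row 1: 63 + 56 + 91 = 210.
Row 2: 98 + 70 + 42 = 210.
Row 3: 49 + 84 + 77 = 210.
Column 1: 63 + 98 + 49 = 210.
Column 2: 56 + 70 + 84 = 210.
Column 3: 91 + 42 + 77 = 210.
Main diagonal: 63 + 70 + 77 = 210.
Anti-diagonal: 91 + 70 + 49 = 210.
All lines sum to 210.

Yes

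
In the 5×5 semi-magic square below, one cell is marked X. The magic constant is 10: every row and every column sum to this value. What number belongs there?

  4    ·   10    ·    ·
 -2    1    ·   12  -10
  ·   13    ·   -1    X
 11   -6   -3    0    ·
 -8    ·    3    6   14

2

Row 2 must total 10; the given cells sum to 1, so (2,3) = 9.
Row 4 must total 10; the given cells sum to 2, so (4,5) = 8.
Row 5: -8 + 3 + 6 + 14 + ? = 10, so (5,2) = -5.
The remaining cell in column 1 is (3,1) = 10 − 5 = 5.
Column 2 must total 10; the given cells sum to 3, so (1,2) = 7.
From column 3, 10 − (10 + 9 + (-3) + 3) gives (3,3) = -9.
Column 4 must total 10; the given cells sum to 17, so (1,4) = -7.
Using row 1: 4 + 7 + 10 + (-7) + ? → (1,5) = 10 − 14 = -4.
Row 3: 5 + 13 + (-9) + (-1) + ? = 10, so (3,5) = 2.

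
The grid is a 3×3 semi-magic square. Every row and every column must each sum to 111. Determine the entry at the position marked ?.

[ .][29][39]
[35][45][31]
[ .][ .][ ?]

Row 1 needs 111; the known cells sum to 68, so (1,1) = 43.
The remaining cell in column 1 is (3,1) = 111 − 78 = 33.
Column 2 needs 111; the known cells sum to 74, so (3,2) = 37.
From column 3, 111 − (39 + 31) gives (3,3) = 41.

41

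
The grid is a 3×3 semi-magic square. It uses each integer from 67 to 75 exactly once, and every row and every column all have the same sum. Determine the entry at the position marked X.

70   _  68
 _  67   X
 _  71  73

72

The entries are 67 through 75, which sum to 639, so each line sums to 639/3 = 213.
Row 1 needs 213; the known cells sum to 138, so (1,2) = 75.
Using row 3: 71 + 73 + ? → (3,1) = 213 − 144 = 69.
The remaining cell in column 1 is (2,1) = 213 − 139 = 74.
The remaining cell in column 3 is (2,3) = 213 − 141 = 72.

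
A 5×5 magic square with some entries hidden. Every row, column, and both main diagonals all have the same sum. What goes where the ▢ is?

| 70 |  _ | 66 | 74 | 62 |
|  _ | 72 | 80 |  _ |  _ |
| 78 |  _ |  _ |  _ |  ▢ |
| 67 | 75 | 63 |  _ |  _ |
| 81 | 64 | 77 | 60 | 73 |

65

Row 5 is complete and sums to 355; that is the magic constant.
Row 1: 70 + 66 + 74 + 62 + ? = 355, so (1,2) = 83.
Column 1: 70 + 78 + 67 + 81 + ? = 355, so (2,1) = 59.
Column 2 must total 355; the given cells sum to 294, so (3,2) = 61.
Column 3 must total 355; the given cells sum to 286, so (3,3) = 69.
Main diagonal: 70 + 72 + 69 + 73 + ? = 355, so (4,4) = 71.
Using anti-diagonal: 62 + 69 + 75 + 81 + ? → (2,4) = 355 − 287 = 68.
Row 2 must total 355; the given cells sum to 279, so (2,5) = 76.
Using row 4: 67 + 75 + 63 + 71 + ? → (4,5) = 355 − 276 = 79.
Column 4 must total 355; the given cells sum to 273, so (3,4) = 82.
Column 5 must total 355; the given cells sum to 290, so (3,5) = 65.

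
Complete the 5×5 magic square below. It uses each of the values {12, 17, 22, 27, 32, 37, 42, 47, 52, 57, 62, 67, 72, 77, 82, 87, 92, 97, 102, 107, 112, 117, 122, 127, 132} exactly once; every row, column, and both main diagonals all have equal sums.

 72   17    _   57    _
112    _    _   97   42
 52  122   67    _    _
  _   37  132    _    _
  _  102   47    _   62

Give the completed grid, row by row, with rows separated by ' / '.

The 25 entries sum to 1800, so each line sums to 1800/5 = 360.
From column 2, 360 − (17 + 122 + 37 + 102) gives (2,2) = 82.
Main diagonal: 72 + 82 + 67 + 62 + ? = 360, so (4,4) = 77.
From row 2, 360 − (112 + 82 + 97 + 42) gives (2,3) = 27.
From column 3, 360 − (27 + 67 + 132 + 47) gives (1,3) = 87.
Using row 1: 72 + 17 + 87 + 57 + ? → (1,5) = 360 − 233 = 127.
Anti-diagonal must total 360; the given cells sum to 328, so (5,1) = 32.
The remaining cell in row 5 is (5,4) = 360 − 243 = 117.
Column 1: 72 + 112 + 52 + 32 + ? = 360, so (4,1) = 92.
The remaining cell in column 4 is (3,4) = 360 − 348 = 12.
From row 3, 360 − (52 + 122 + 67 + 12) gives (3,5) = 107.
Row 4: 92 + 37 + 132 + 77 + ? = 360, so (4,5) = 22.

72 17 87 57 127 / 112 82 27 97 42 / 52 122 67 12 107 / 92 37 132 77 22 / 32 102 47 117 62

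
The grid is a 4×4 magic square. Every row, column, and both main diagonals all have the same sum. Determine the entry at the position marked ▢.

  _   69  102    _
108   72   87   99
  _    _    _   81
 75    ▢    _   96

111

Row 2 is complete and sums to 366; that is the magic constant.
The remaining cell in column 4 is (1,4) = 366 − 276 = 90.
Anti-diagonal: 90 + 87 + 75 + ? = 366, so (3,2) = 114.
The remaining cell in row 1 is (1,1) = 366 − 261 = 105.
From column 1, 366 − (105 + 108 + 75) gives (3,1) = 78.
From column 2, 366 − (69 + 72 + 114) gives (4,2) = 111.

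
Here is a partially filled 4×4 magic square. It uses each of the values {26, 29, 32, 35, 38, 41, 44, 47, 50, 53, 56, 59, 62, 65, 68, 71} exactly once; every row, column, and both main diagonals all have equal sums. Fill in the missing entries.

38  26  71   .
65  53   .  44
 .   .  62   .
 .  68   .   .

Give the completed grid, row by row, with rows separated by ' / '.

The 16 entries sum to 776, so each line sums to 776/4 = 194.
Row 1 must total 194; the given cells sum to 135, so (1,4) = 59.
Row 2: 65 + 53 + 44 + ? = 194, so (2,3) = 32.
The remaining cell in column 2 is (3,2) = 194 − 147 = 47.
Using column 3: 71 + 32 + 62 + ? → (4,3) = 194 − 165 = 29.
Using main diagonal: 38 + 53 + 62 + ? → (4,4) = 194 − 153 = 41.
Using anti-diagonal: 59 + 32 + 47 + ? → (4,1) = 194 − 138 = 56.
From column 1, 194 − (38 + 65 + 56) gives (3,1) = 35.
Using column 4: 59 + 44 + 41 + ? → (3,4) = 194 − 144 = 50.

38 26 71 59 / 65 53 32 44 / 35 47 62 50 / 56 68 29 41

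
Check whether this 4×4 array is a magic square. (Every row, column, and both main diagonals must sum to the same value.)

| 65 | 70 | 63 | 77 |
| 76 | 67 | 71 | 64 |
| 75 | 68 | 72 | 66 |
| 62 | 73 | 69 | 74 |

Row 1: 65 + 70 + 63 + 77 = 275.
Row 2: 76 + 67 + 71 + 64 = 278.
Row 3: 75 + 68 + 72 + 66 = 281.
Row 4: 62 + 73 + 69 + 74 = 278.
Column 1: 65 + 76 + 75 + 62 = 278.
Column 2: 70 + 67 + 68 + 73 = 278.
Column 3: 63 + 71 + 72 + 69 = 275.
Column 4: 77 + 64 + 66 + 74 = 281.
Main diagonal: 65 + 67 + 72 + 74 = 278.
Anti-diagonal: 77 + 71 + 68 + 62 = 278.

No — column 4 sums to 281 but anti-diagonal sums to 278.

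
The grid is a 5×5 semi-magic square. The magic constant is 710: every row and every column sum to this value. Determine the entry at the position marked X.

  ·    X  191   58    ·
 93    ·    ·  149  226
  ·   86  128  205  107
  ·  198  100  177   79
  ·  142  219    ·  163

114

From row 3, 710 − (86 + 128 + 205 + 107) gives (3,1) = 184.
Row 4: 198 + 100 + 177 + 79 + ? = 710, so (4,1) = 156.
The remaining cell in column 3 is (2,3) = 710 − 638 = 72.
From column 4, 710 − (58 + 149 + 205 + 177) gives (5,4) = 121.
Column 5: 226 + 107 + 79 + 163 + ? = 710, so (1,5) = 135.
The remaining cell in row 2 is (2,2) = 710 − 540 = 170.
From row 5, 710 − (142 + 219 + 121 + 163) gives (5,1) = 65.
Column 1: 93 + 184 + 156 + 65 + ? = 710, so (1,1) = 212.
The remaining cell in column 2 is (1,2) = 710 − 596 = 114.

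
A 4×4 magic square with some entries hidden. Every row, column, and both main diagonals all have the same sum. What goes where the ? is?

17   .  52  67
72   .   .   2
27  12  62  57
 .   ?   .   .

77

Row 3 is complete and sums to 158; that is the magic constant.
Row 1 needs 158; the known cells sum to 136, so (1,2) = 22.
From column 1, 158 − (17 + 72 + 27) gives (4,1) = 42.
Column 4 must total 158; the given cells sum to 126, so (4,4) = 32.
Main diagonal: 17 + 62 + 32 + ? = 158, so (2,2) = 47.
Using anti-diagonal: 67 + 12 + 42 + ? → (2,3) = 158 − 121 = 37.
Using column 2: 22 + 47 + 12 + ? → (4,2) = 158 − 81 = 77.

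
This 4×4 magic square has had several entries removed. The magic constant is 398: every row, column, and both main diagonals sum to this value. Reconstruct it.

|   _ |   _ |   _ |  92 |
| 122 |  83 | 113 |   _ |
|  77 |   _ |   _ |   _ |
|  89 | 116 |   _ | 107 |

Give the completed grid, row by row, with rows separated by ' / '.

110 95 101 92 / 122 83 113 80 / 77 104 98 119 / 89 116 86 107

Row 2: 122 + 83 + 113 + ? = 398, so (2,4) = 80.
Using row 4: 89 + 116 + 107 + ? → (4,3) = 398 − 312 = 86.
Column 1 must total 398; the given cells sum to 288, so (1,1) = 110.
Using column 4: 92 + 80 + 107 + ? → (3,4) = 398 − 279 = 119.
Using main diagonal: 110 + 83 + 107 + ? → (3,3) = 398 − 300 = 98.
From anti-diagonal, 398 − (92 + 113 + 89) gives (3,2) = 104.
Column 2 needs 398; the known cells sum to 303, so (1,2) = 95.
From column 3, 398 − (113 + 98 + 86) gives (1,3) = 101.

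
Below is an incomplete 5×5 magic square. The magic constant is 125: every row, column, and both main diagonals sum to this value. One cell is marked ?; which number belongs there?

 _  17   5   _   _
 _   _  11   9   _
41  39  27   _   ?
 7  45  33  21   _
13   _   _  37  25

The remaining cell in row 4 is (4,5) = 125 − 106 = 19.
Column 3 must total 125; the given cells sum to 76, so (5,3) = 49.
Anti-diagonal must total 125; the given cells sum to 94, so (1,5) = 31.
Row 5: 13 + 49 + 37 + 25 + ? = 125, so (5,2) = 1.
Using column 2: 17 + 39 + 45 + 1 + ? → (2,2) = 125 − 102 = 23.
Using main diagonal: 23 + 27 + 21 + 25 + ? → (1,1) = 125 − 96 = 29.
Row 1 needs 125; the known cells sum to 82, so (1,4) = 43.
The remaining cell in column 1 is (2,1) = 125 − 90 = 35.
The remaining cell in column 4 is (3,4) = 125 − 110 = 15.
Row 2: 35 + 23 + 11 + 9 + ? = 125, so (2,5) = 47.
Row 3: 41 + 39 + 27 + 15 + ? = 125, so (3,5) = 3.

3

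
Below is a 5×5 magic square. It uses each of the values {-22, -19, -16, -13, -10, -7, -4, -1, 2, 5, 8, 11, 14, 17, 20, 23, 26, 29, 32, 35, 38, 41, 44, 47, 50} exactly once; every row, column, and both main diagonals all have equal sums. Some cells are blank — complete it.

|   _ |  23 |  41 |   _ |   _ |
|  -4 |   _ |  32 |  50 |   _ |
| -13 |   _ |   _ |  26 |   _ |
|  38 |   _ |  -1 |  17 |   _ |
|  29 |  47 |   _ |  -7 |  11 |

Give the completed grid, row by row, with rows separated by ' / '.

The 25 entries sum to 350, so each line sums to 350/5 = 70.
Using row 5: 29 + 47 + (-7) + 11 + ? → (5,3) = 70 − 80 = -10.
Column 1 must total 70; the given cells sum to 50, so (1,1) = 20.
From column 3, 70 − (41 + 32 + (-1) + (-10)) gives (3,3) = 8.
The remaining cell in column 4 is (1,4) = 70 − 86 = -16.
The remaining cell in main diagonal is (2,2) = 70 − 56 = 14.
Using row 1: 20 + 23 + 41 + (-16) + ? → (1,5) = 70 − 68 = 2.
From row 2, 70 − (-4 + 14 + 32 + 50) gives (2,5) = -22.
Using anti-diagonal: 2 + 50 + 8 + 29 + ? → (4,2) = 70 − 89 = -19.
Row 4 needs 70; the known cells sum to 35, so (4,5) = 35.
Using column 2: 23 + 14 + (-19) + 47 + ? → (3,2) = 70 − 65 = 5.
Column 5: 2 + (-22) + 35 + 11 + ? = 70, so (3,5) = 44.

20 23 41 -16 2 / -4 14 32 50 -22 / -13 5 8 26 44 / 38 -19 -1 17 35 / 29 47 -10 -7 11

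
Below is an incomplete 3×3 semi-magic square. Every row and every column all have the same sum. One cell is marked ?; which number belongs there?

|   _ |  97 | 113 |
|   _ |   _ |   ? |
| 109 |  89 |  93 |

Row 3 is complete and sums to 291; that is the magic constant.
Using row 1: 97 + 113 + ? → (1,1) = 291 − 210 = 81.
Column 1 must total 291; the given cells sum to 190, so (2,1) = 101.
From column 2, 291 − (97 + 89) gives (2,2) = 105.
From column 3, 291 − (113 + 93) gives (2,3) = 85.

85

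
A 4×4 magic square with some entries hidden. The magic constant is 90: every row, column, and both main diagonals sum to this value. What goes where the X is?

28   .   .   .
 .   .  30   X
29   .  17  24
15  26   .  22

Using row 3: 29 + 17 + 24 + ? → (3,2) = 90 − 70 = 20.
Row 4: 15 + 26 + 22 + ? = 90, so (4,3) = 27.
The remaining cell in column 1 is (2,1) = 90 − 72 = 18.
Column 3 must total 90; the given cells sum to 74, so (1,3) = 16.
From main diagonal, 90 − (28 + 17 + 22) gives (2,2) = 23.
Anti-diagonal needs 90; the known cells sum to 65, so (1,4) = 25.
Using row 1: 28 + 16 + 25 + ? → (1,2) = 90 − 69 = 21.
Row 2 needs 90; the known cells sum to 71, so (2,4) = 19.

19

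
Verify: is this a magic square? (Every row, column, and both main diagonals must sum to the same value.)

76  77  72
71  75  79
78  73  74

Yes

Row 1: 76 + 77 + 72 = 225.
Row 2: 71 + 75 + 79 = 225.
Row 3: 78 + 73 + 74 = 225.
Column 1: 76 + 71 + 78 = 225.
Column 2: 77 + 75 + 73 = 225.
Column 3: 72 + 79 + 74 = 225.
Main diagonal: 76 + 75 + 74 = 225.
Anti-diagonal: 72 + 75 + 78 = 225.
All lines sum to 225.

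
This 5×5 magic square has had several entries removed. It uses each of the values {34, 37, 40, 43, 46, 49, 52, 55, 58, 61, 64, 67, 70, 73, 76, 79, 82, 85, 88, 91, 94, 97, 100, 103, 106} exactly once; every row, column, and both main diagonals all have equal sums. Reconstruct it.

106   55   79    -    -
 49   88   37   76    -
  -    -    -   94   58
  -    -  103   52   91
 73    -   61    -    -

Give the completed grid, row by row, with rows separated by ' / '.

106 55 79 43 67 / 49 88 37 76 100 / 82 46 70 94 58 / 40 64 103 52 91 / 73 97 61 85 34

The 25 entries sum to 1750, so each line sums to 1750/5 = 350.
Row 2: 49 + 88 + 37 + 76 + ? = 350, so (2,5) = 100.
Using column 3: 79 + 37 + 103 + 61 + ? → (3,3) = 350 − 280 = 70.
Main diagonal needs 350; the known cells sum to 316, so (5,5) = 34.
The remaining cell in column 5 is (1,5) = 350 − 283 = 67.
Anti-diagonal must total 350; the given cells sum to 286, so (4,2) = 64.
Row 1 must total 350; the given cells sum to 307, so (1,4) = 43.
Using row 4: 64 + 103 + 52 + 91 + ? → (4,1) = 350 − 310 = 40.
Column 1: 106 + 49 + 40 + 73 + ? = 350, so (3,1) = 82.
Using column 4: 43 + 76 + 94 + 52 + ? → (5,4) = 350 − 265 = 85.
From row 3, 350 − (82 + 70 + 94 + 58) gives (3,2) = 46.
Using row 5: 73 + 61 + 85 + 34 + ? → (5,2) = 350 − 253 = 97.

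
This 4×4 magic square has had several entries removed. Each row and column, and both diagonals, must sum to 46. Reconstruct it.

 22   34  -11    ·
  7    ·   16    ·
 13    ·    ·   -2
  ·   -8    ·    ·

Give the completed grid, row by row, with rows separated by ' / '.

22 34 -11 1 / 7 -5 16 28 / 13 25 10 -2 / 4 -8 31 19

Row 1 must total 46; the given cells sum to 45, so (1,4) = 1.
Column 1 needs 46; the known cells sum to 42, so (4,1) = 4.
Anti-diagonal must total 46; the given cells sum to 21, so (3,2) = 25.
Row 3: 13 + 25 + (-2) + ? = 46, so (3,3) = 10.
The remaining cell in column 2 is (2,2) = 46 − 51 = -5.
From column 3, 46 − (-11 + 16 + 10) gives (4,3) = 31.
Main diagonal must total 46; the given cells sum to 27, so (4,4) = 19.
From row 2, 46 − (7 + (-5) + 16) gives (2,4) = 28.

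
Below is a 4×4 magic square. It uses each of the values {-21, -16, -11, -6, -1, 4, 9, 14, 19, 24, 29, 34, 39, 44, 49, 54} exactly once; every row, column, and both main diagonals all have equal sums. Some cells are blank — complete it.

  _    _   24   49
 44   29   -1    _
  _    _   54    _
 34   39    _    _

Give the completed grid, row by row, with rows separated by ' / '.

The 16 entries sum to 264, so each line sums to 264/4 = 66.
Row 2 must total 66; the given cells sum to 72, so (2,4) = -6.
Column 3 must total 66; the given cells sum to 77, so (4,3) = -11.
The remaining cell in anti-diagonal is (3,2) = 66 − 82 = -16.
From row 4, 66 − (34 + 39 + (-11)) gives (4,4) = 4.
Column 2: 29 + (-16) + 39 + ? = 66, so (1,2) = 14.
The remaining cell in column 4 is (3,4) = 66 − 47 = 19.
Main diagonal must total 66; the given cells sum to 87, so (1,1) = -21.
From row 3, 66 − (-16 + 54 + 19) gives (3,1) = 9.

-21 14 24 49 / 44 29 -1 -6 / 9 -16 54 19 / 34 39 -11 4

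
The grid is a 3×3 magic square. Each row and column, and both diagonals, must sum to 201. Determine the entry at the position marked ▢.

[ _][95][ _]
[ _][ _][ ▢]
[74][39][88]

From column 2, 201 − (95 + 39) gives (2,2) = 67.
Main diagonal needs 201; the known cells sum to 155, so (1,1) = 46.
Anti-diagonal must total 201; the given cells sum to 141, so (1,3) = 60.
Column 1: 46 + 74 + ? = 201, so (2,1) = 81.
The remaining cell in column 3 is (2,3) = 201 − 148 = 53.

53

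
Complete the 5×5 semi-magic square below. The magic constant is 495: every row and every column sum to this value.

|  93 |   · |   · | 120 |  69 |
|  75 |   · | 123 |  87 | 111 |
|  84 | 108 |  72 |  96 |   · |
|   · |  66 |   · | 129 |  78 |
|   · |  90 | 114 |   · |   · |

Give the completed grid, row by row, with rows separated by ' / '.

93 132 81 120 69 / 75 99 123 87 111 / 84 108 72 96 135 / 117 66 105 129 78 / 126 90 114 63 102

Row 2 needs 495; the known cells sum to 396, so (2,2) = 99.
Row 3: 84 + 108 + 72 + 96 + ? = 495, so (3,5) = 135.
From column 2, 495 − (99 + 108 + 66 + 90) gives (1,2) = 132.
Column 4: 120 + 87 + 96 + 129 + ? = 495, so (5,4) = 63.
The remaining cell in column 5 is (5,5) = 495 − 393 = 102.
The remaining cell in row 1 is (1,3) = 495 − 414 = 81.
Row 5 needs 495; the known cells sum to 369, so (5,1) = 126.
Column 1 must total 495; the given cells sum to 378, so (4,1) = 117.
Column 3: 81 + 123 + 72 + 114 + ? = 495, so (4,3) = 105.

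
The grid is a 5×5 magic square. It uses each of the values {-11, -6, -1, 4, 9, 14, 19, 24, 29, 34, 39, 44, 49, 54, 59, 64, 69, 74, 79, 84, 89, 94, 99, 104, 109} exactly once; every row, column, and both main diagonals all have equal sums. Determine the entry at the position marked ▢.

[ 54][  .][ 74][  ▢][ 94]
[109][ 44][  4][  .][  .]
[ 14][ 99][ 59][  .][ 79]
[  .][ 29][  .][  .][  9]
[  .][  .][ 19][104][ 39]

The 25 entries sum to 1225, so each line sums to 1225/5 = 245.
Row 3: 14 + 99 + 59 + 79 + ? = 245, so (3,4) = -6.
Column 3 must total 245; the given cells sum to 156, so (4,3) = 89.
The remaining cell in column 5 is (2,5) = 245 − 221 = 24.
Using main diagonal: 54 + 44 + 59 + 39 + ? → (4,4) = 245 − 196 = 49.
Row 2 needs 245; the known cells sum to 181, so (2,4) = 64.
Using row 4: 29 + 89 + 49 + 9 + ? → (4,1) = 245 − 176 = 69.
Column 1: 54 + 109 + 14 + 69 + ? = 245, so (5,1) = -1.
Using column 4: 64 + (-6) + 49 + 104 + ? → (1,4) = 245 − 211 = 34.

34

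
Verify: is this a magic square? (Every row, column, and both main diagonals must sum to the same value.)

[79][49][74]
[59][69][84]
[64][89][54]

No — row 3 sums to 207 but column 3 sums to 212.

Row 1: 79 + 49 + 74 = 202.
Row 2: 59 + 69 + 84 = 212.
Row 3: 64 + 89 + 54 = 207.
Column 1: 79 + 59 + 64 = 202.
Column 2: 49 + 69 + 89 = 207.
Column 3: 74 + 84 + 54 = 212.
Main diagonal: 79 + 69 + 54 = 202.
Anti-diagonal: 74 + 69 + 64 = 207.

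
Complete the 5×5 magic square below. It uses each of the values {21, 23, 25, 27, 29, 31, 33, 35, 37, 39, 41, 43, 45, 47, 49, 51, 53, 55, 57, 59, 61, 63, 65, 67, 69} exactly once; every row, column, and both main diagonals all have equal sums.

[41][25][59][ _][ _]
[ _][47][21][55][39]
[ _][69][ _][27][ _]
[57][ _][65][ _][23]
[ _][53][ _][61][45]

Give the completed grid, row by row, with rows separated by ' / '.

The 25 entries sum to 1125, so each line sums to 1125/5 = 225.
From row 2, 225 − (47 + 21 + 55 + 39) gives (2,1) = 63.
Column 2: 25 + 47 + 69 + 53 + ? = 225, so (4,2) = 31.
Using row 4: 57 + 31 + 65 + 23 + ? → (4,4) = 225 − 176 = 49.
Column 4: 55 + 27 + 49 + 61 + ? = 225, so (1,4) = 33.
From main diagonal, 225 − (41 + 47 + 49 + 45) gives (3,3) = 43.
Row 1 needs 225; the known cells sum to 158, so (1,5) = 67.
Column 3 must total 225; the given cells sum to 188, so (5,3) = 37.
The remaining cell in column 5 is (3,5) = 225 − 174 = 51.
The remaining cell in anti-diagonal is (5,1) = 225 − 196 = 29.
The remaining cell in row 3 is (3,1) = 225 − 190 = 35.

41 25 59 33 67 / 63 47 21 55 39 / 35 69 43 27 51 / 57 31 65 49 23 / 29 53 37 61 45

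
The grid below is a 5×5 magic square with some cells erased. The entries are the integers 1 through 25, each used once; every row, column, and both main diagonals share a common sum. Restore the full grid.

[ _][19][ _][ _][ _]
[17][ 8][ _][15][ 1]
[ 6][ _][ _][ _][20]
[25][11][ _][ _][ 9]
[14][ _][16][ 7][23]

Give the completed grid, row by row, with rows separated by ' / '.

3 19 10 21 12 / 17 8 24 15 1 / 6 22 13 4 20 / 25 11 2 18 9 / 14 5 16 7 23

The entries are 1 through 25, which sum to 325, so each line sums to 325/5 = 65.
Using row 2: 17 + 8 + 15 + 1 + ? → (2,3) = 65 − 41 = 24.
From row 5, 65 − (14 + 16 + 7 + 23) gives (5,2) = 5.
Using column 1: 17 + 6 + 25 + 14 + ? → (1,1) = 65 − 62 = 3.
Column 2 needs 65; the known cells sum to 43, so (3,2) = 22.
Column 5: 1 + 20 + 9 + 23 + ? = 65, so (1,5) = 12.
From anti-diagonal, 65 − (12 + 15 + 11 + 14) gives (3,3) = 13.
From row 3, 65 − (6 + 22 + 13 + 20) gives (3,4) = 4.
From main diagonal, 65 − (3 + 8 + 13 + 23) gives (4,4) = 18.
The remaining cell in row 4 is (4,3) = 65 − 63 = 2.
Column 3: 24 + 13 + 2 + 16 + ? = 65, so (1,3) = 10.
Column 4 must total 65; the given cells sum to 44, so (1,4) = 21.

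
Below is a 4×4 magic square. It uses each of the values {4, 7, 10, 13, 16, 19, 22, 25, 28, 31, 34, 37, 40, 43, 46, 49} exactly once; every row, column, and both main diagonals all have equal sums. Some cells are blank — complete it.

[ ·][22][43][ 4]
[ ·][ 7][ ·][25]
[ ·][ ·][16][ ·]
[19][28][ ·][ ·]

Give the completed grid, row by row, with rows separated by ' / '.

The 16 entries sum to 424, so each line sums to 424/4 = 106.
Using row 1: 22 + 43 + 4 + ? → (1,1) = 106 − 69 = 37.
Column 2: 22 + 7 + 28 + ? = 106, so (3,2) = 49.
The remaining cell in main diagonal is (4,4) = 106 − 60 = 46.
From anti-diagonal, 106 − (4 + 49 + 19) gives (2,3) = 34.
Row 2: 7 + 34 + 25 + ? = 106, so (2,1) = 40.
Row 4 needs 106; the known cells sum to 93, so (4,3) = 13.
Column 1 needs 106; the known cells sum to 96, so (3,1) = 10.
The remaining cell in column 4 is (3,4) = 106 − 75 = 31.

37 22 43 4 / 40 7 34 25 / 10 49 16 31 / 19 28 13 46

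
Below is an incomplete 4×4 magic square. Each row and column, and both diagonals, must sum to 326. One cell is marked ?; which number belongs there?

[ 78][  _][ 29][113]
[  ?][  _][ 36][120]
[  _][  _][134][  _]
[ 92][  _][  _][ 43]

99

Row 1: 78 + 29 + 113 + ? = 326, so (1,2) = 106.
From column 3, 326 − (29 + 36 + 134) gives (4,3) = 127.
The remaining cell in column 4 is (3,4) = 326 − 276 = 50.
Using main diagonal: 78 + 134 + 43 + ? → (2,2) = 326 − 255 = 71.
Using anti-diagonal: 113 + 36 + 92 + ? → (3,2) = 326 − 241 = 85.
Row 2 must total 326; the given cells sum to 227, so (2,1) = 99.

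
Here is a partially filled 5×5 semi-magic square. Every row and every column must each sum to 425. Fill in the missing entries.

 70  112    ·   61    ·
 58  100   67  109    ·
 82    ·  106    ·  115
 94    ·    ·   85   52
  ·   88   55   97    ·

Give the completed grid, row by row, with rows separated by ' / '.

From row 2, 425 − (58 + 100 + 67 + 109) gives (2,5) = 91.
Column 1: 70 + 58 + 82 + 94 + ? = 425, so (5,1) = 121.
The remaining cell in column 4 is (3,4) = 425 − 352 = 73.
Row 3 needs 425; the known cells sum to 376, so (3,2) = 49.
Row 5 needs 425; the known cells sum to 361, so (5,5) = 64.
Column 2 needs 425; the known cells sum to 349, so (4,2) = 76.
Column 5 needs 425; the known cells sum to 322, so (1,5) = 103.
Row 1 must total 425; the given cells sum to 346, so (1,3) = 79.
Row 4 must total 425; the given cells sum to 307, so (4,3) = 118.

70 112 79 61 103 / 58 100 67 109 91 / 82 49 106 73 115 / 94 76 118 85 52 / 121 88 55 97 64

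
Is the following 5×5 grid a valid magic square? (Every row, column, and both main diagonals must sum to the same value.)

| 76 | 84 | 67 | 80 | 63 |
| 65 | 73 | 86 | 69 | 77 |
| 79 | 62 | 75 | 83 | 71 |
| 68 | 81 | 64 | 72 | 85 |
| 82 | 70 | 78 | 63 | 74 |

Row 1: 76 + 84 + 67 + 80 + 63 = 370.
Row 2: 65 + 73 + 86 + 69 + 77 = 370.
Row 3: 79 + 62 + 75 + 83 + 71 = 370.
Row 4: 68 + 81 + 64 + 72 + 85 = 370.
Row 5: 82 + 70 + 78 + 63 + 74 = 367.
Column 1: 76 + 65 + 79 + 68 + 82 = 370.
Column 2: 84 + 73 + 62 + 81 + 70 = 370.
Column 3: 67 + 86 + 75 + 64 + 78 = 370.
Column 4: 80 + 69 + 83 + 72 + 63 = 367.
Column 5: 63 + 77 + 71 + 85 + 74 = 370.
Main diagonal: 76 + 73 + 75 + 72 + 74 = 370.
Anti-diagonal: 63 + 69 + 75 + 81 + 82 = 370.

No — anti-diagonal sums to 370 but column 4 sums to 367.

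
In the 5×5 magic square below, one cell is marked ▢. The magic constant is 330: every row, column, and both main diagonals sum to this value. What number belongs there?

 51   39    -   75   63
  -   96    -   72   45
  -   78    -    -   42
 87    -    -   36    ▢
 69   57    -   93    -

99

Row 1 must total 330; the given cells sum to 228, so (1,3) = 102.
The remaining cell in column 2 is (4,2) = 330 − 270 = 60.
The remaining cell in column 4 is (3,4) = 330 − 276 = 54.
Using anti-diagonal: 63 + 72 + 60 + 69 + ? → (3,3) = 330 − 264 = 66.
Row 3 must total 330; the given cells sum to 240, so (3,1) = 90.
Using column 1: 51 + 90 + 87 + 69 + ? → (2,1) = 330 − 297 = 33.
Main diagonal must total 330; the given cells sum to 249, so (5,5) = 81.
Row 2 needs 330; the known cells sum to 246, so (2,3) = 84.
Row 5 must total 330; the given cells sum to 300, so (5,3) = 30.
Column 3: 102 + 84 + 66 + 30 + ? = 330, so (4,3) = 48.
Column 5 must total 330; the given cells sum to 231, so (4,5) = 99.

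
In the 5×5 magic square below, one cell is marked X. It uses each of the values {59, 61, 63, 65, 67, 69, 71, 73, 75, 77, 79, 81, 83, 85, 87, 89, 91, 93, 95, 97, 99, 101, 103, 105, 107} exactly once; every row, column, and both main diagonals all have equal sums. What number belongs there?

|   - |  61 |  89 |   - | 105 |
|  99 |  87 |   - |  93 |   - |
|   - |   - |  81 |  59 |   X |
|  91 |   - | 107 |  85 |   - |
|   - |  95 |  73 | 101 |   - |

The 25 entries sum to 2075, so each line sums to 2075/5 = 415.
Using column 3: 89 + 81 + 107 + 73 + ? → (2,3) = 415 − 350 = 65.
Using column 4: 93 + 59 + 85 + 101 + ? → (1,4) = 415 − 338 = 77.
From row 1, 415 − (61 + 89 + 77 + 105) gives (1,1) = 83.
From row 2, 415 − (99 + 87 + 65 + 93) gives (2,5) = 71.
Main diagonal: 83 + 87 + 81 + 85 + ? = 415, so (5,5) = 79.
The remaining cell in row 5 is (5,1) = 415 − 348 = 67.
Using column 1: 83 + 99 + 91 + 67 + ? → (3,1) = 415 − 340 = 75.
Anti-diagonal must total 415; the given cells sum to 346, so (4,2) = 69.
Using row 4: 91 + 69 + 107 + 85 + ? → (4,5) = 415 − 352 = 63.
Column 2: 61 + 87 + 69 + 95 + ? = 415, so (3,2) = 103.
Column 5 needs 415; the known cells sum to 318, so (3,5) = 97.

97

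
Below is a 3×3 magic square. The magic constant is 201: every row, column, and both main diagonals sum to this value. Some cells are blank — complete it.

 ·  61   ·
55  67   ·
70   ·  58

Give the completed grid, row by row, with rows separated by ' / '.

The remaining cell in row 2 is (2,3) = 201 − 122 = 79.
The remaining cell in row 3 is (3,2) = 201 − 128 = 73.
From column 1, 201 − (55 + 70) gives (1,1) = 76.
From column 3, 201 − (79 + 58) gives (1,3) = 64.

76 61 64 / 55 67 79 / 70 73 58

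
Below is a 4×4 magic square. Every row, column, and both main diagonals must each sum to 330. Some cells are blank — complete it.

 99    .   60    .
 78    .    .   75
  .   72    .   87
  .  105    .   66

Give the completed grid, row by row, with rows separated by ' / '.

From column 4, 330 − (75 + 87 + 66) gives (1,4) = 102.
Row 1 needs 330; the known cells sum to 261, so (1,2) = 69.
From column 2, 330 − (69 + 72 + 105) gives (2,2) = 84.
Using main diagonal: 99 + 84 + 66 + ? → (3,3) = 330 − 249 = 81.
The remaining cell in row 2 is (2,3) = 330 − 237 = 93.
From row 3, 330 − (72 + 81 + 87) gives (3,1) = 90.
Column 1: 99 + 78 + 90 + ? = 330, so (4,1) = 63.
The remaining cell in column 3 is (4,3) = 330 − 234 = 96.

99 69 60 102 / 78 84 93 75 / 90 72 81 87 / 63 105 96 66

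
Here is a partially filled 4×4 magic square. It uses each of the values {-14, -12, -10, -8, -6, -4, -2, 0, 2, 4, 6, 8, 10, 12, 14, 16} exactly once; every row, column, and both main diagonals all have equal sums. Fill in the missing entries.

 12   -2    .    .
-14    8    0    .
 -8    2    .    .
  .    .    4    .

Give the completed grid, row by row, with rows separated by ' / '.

The 16 entries sum to 16, so each line sums to 16/4 = 4.
Using row 2: -14 + 8 + 0 + ? → (2,4) = 4 − (-6) = 10.
Column 1: 12 + (-14) + (-8) + ? = 4, so (4,1) = 14.
Using column 2: -2 + 8 + 2 + ? → (4,2) = 4 − 8 = -4.
Anti-diagonal must total 4; the given cells sum to 16, so (1,4) = -12.
Using row 1: 12 + (-2) + (-12) + ? → (1,3) = 4 − (-2) = 6.
Row 4: 14 + (-4) + 4 + ? = 4, so (4,4) = -10.
From column 3, 4 − (6 + 0 + 4) gives (3,3) = -6.
Column 4 needs 4; the known cells sum to -12, so (3,4) = 16.

12 -2 6 -12 / -14 8 0 10 / -8 2 -6 16 / 14 -4 4 -10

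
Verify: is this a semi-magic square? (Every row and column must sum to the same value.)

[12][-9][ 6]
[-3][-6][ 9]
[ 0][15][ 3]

Row 1: 12 + (-9) + 6 = 9.
Row 2: -3 + (-6) + 9 = 0.
Row 3: 0 + 15 + 3 = 18.
Column 1: 12 + (-3) + 0 = 9.
Column 2: -9 + (-6) + 15 = 0.
Column 3: 6 + 9 + 3 = 18.

No — row 1 sums to 9 but row 3 sums to 18.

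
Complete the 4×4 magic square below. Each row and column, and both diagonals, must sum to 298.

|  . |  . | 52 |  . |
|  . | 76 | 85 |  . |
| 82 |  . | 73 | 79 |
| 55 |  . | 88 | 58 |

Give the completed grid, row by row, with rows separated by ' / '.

Row 3 must total 298; the given cells sum to 234, so (3,2) = 64.
From row 4, 298 − (55 + 88 + 58) gives (4,2) = 97.
Using column 2: 76 + 64 + 97 + ? → (1,2) = 298 − 237 = 61.
Main diagonal must total 298; the given cells sum to 207, so (1,1) = 91.
From anti-diagonal, 298 − (85 + 64 + 55) gives (1,4) = 94.
Column 1 needs 298; the known cells sum to 228, so (2,1) = 70.
From column 4, 298 − (94 + 79 + 58) gives (2,4) = 67.

91 61 52 94 / 70 76 85 67 / 82 64 73 79 / 55 97 88 58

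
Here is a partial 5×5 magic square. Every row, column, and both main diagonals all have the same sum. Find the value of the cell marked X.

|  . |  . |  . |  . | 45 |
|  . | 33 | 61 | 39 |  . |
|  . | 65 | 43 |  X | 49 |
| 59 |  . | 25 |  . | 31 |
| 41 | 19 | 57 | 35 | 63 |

Row 5 is complete and sums to 215; that is the magic constant.
The remaining cell in column 3 is (1,3) = 215 − 186 = 29.
Column 5 needs 215; the known cells sum to 188, so (2,5) = 27.
Using anti-diagonal: 45 + 39 + 43 + 41 + ? → (4,2) = 215 − 168 = 47.
From row 2, 215 − (33 + 61 + 39 + 27) gives (2,1) = 55.
Row 4 must total 215; the given cells sum to 162, so (4,4) = 53.
From column 2, 215 − (33 + 65 + 47 + 19) gives (1,2) = 51.
Main diagonal: 33 + 43 + 53 + 63 + ? = 215, so (1,1) = 23.
The remaining cell in row 1 is (1,4) = 215 − 148 = 67.
Column 1: 23 + 55 + 59 + 41 + ? = 215, so (3,1) = 37.
Column 4: 67 + 39 + 53 + 35 + ? = 215, so (3,4) = 21.

21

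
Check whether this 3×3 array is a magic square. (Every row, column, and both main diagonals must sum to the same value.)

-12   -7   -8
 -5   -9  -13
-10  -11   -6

Yes

Row 1: -12 + (-7) + (-8) = -27.
Row 2: -5 + (-9) + (-13) = -27.
Row 3: -10 + (-11) + (-6) = -27.
Column 1: -12 + (-5) + (-10) = -27.
Column 2: -7 + (-9) + (-11) = -27.
Column 3: -8 + (-13) + (-6) = -27.
Main diagonal: -12 + (-9) + (-6) = -27.
Anti-diagonal: -8 + (-9) + (-10) = -27.
All lines sum to -27.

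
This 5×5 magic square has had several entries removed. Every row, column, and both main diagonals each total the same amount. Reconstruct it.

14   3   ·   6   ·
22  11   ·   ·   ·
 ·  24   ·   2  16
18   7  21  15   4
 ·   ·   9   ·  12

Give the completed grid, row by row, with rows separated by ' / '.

Row 4 is already complete: 18 + 7 + 21 + 15 + 4 = 65, so that is the magic constant.
Column 2 must total 65; the given cells sum to 45, so (5,2) = 20.
Main diagonal: 14 + 11 + 15 + 12 + ? = 65, so (3,3) = 13.
From row 3, 65 − (24 + 13 + 2 + 16) gives (3,1) = 10.
The remaining cell in column 1 is (5,1) = 65 − 64 = 1.
Using row 5: 1 + 20 + 9 + 12 + ? → (5,4) = 65 − 42 = 23.
Using column 4: 6 + 2 + 15 + 23 + ? → (2,4) = 65 − 46 = 19.
Using anti-diagonal: 19 + 13 + 7 + 1 + ? → (1,5) = 65 − 40 = 25.
Using row 1: 14 + 3 + 6 + 25 + ? → (1,3) = 65 − 48 = 17.
Column 3 must total 65; the given cells sum to 60, so (2,3) = 5.
Using column 5: 25 + 16 + 4 + 12 + ? → (2,5) = 65 − 57 = 8.

14 3 17 6 25 / 22 11 5 19 8 / 10 24 13 2 16 / 18 7 21 15 4 / 1 20 9 23 12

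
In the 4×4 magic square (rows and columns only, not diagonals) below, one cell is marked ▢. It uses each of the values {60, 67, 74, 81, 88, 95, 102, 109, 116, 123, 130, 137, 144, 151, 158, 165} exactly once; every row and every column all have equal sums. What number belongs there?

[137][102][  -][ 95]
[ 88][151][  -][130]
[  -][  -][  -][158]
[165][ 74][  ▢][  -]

144

The 16 entries sum to 1800, so each line sums to 1800/4 = 450.
Row 1 must total 450; the given cells sum to 334, so (1,3) = 116.
From row 2, 450 − (88 + 151 + 130) gives (2,3) = 81.
Using column 1: 137 + 88 + 165 + ? → (3,1) = 450 − 390 = 60.
The remaining cell in column 2 is (3,2) = 450 − 327 = 123.
From column 4, 450 − (95 + 130 + 158) gives (4,4) = 67.
Row 3: 60 + 123 + 158 + ? = 450, so (3,3) = 109.
The remaining cell in row 4 is (4,3) = 450 − 306 = 144.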